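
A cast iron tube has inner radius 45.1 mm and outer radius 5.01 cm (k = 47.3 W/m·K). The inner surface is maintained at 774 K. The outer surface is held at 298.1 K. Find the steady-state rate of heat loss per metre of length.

Q' = 1350 kW/m

Q' = 2πk·ΔT/ln(r₂/r₁) = 2π × 47.3 × 475.9 / ln(0.0501/0.0451) = 1.35×10^6 W/m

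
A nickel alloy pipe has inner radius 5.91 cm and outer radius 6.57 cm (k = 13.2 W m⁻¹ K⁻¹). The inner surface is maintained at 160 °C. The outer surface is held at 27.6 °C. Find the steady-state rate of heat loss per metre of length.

Q' = 104 kW/m

Q' = 2πk·ΔT/ln(r₂/r₁) = 2π × 13.2 × 132.4 / ln(0.0657/0.0591) = 1.04×10^5 W/m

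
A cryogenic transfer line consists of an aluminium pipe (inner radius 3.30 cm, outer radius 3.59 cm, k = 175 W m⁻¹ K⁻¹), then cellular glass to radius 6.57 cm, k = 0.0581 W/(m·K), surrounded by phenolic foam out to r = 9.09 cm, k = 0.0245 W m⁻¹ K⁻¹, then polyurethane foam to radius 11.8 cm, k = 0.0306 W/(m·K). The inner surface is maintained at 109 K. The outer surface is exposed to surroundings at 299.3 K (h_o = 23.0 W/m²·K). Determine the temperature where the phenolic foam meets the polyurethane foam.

Series thermal resistances, inner to outer:
  R'_aluminium = ln(0.0359/0.0330)/(2πk) = 0.08423/(2π·175) = 7.660×10^-5 m·K/W
  R'_cellular glass = ln(0.0657/0.0359)/(2πk) = 0.6044/(2π·0.0581) = 1.656 m·K/W
  R'_phenolic foam = ln(0.0909/0.0657)/(2πk) = 0.3247/(2π·0.0245) = 2.109 m·K/W
  R'_polyurethane foam = ln(0.118/0.0909)/(2πk) = 0.2609/(2π·0.0306) = 1.357 m·K/W
  R'_conv,out = 1/(2πr h) = 1/(2π·0.118·23.0) = 0.05864 m·K/W
ΣR = 7.660×10^-5 + 1.656 + 2.109 + 1.357 + 0.05864 = 5.181 m·K/W
Q' = ΔT/ΣR = (109 K − 299.3 K)/5.181 = -36.73 W/m
From the inner boundary to the phenolic foam/polyurethane foam interface, ΣR_partial = 3.765 m·K/W.
T_interface = T_in − Q'·ΣR_partial = 109 K − (-36.73)(3.765) = 247.3 K

T = 247.3 K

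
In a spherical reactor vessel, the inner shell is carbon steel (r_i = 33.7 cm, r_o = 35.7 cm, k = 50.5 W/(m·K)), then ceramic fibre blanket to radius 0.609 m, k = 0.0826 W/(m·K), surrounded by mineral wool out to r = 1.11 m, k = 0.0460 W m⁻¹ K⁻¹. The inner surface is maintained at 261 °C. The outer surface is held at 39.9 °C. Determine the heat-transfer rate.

Resistance network (inner→outer):
  R_carbon steel = (1/0.337 − 1/0.357)/(4πk) = 0.1662/(4π·50.5) = 2.620×10^-4 K/W
  R_ceramic fibre blanket = (1/0.357 − 1/0.609)/(4πk) = 1.159/(4π·0.0826) = 1.117 K/W
  R_mineral wool = (1/0.609 − 1/1.11)/(4πk) = 0.7411/(4π·0.0460) = 1.282 K/W
ΣR = 2.620×10^-4 + 1.117 + 1.282 = 2.399 K/W
Q = ΔT/ΣR = (261 °C − 39.9 °C)/2.399 = 92.2 W

Q = 92.2 W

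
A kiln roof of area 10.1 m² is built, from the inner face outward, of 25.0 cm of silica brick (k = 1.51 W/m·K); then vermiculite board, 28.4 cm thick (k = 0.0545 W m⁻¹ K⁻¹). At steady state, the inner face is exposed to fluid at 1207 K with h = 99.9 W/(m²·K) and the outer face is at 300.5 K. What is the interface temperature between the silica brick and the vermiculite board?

T = 1177 K

Treat each layer as a resistance in series:
  R_conv,in = 1/(hA) = 1/(99.9·10.1) = 9.911×10^-4 K/W
  R_silica brick = L/(kA) = 0.250/(1.51·10.1) = 0.01639 K/W
  R_vermiculite board = L/(kA) = 0.284/(0.0545·10.1) = 0.5159 K/W
ΣR = 9.911×10^-4 + 0.01639 + 0.5159 = 0.5333 K/W
Q = ΔT/ΣR = (1207 K − 300.5 K)/0.5333 = 1700 W
From the inner boundary to the silica brick/vermiculite board interface, ΣR_partial = 0.01738 K/W.
T_interface = T_in − Q·ΣR_partial = 1207 K − (1700)(0.01738) = 1177 K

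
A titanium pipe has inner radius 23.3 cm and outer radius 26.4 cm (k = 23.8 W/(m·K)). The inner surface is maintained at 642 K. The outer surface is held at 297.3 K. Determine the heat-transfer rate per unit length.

Q' = 2πk·ΔT/ln(r₂/r₁) = 2π × 23.8 × 344.7 / ln(0.264/0.233) = 4.13×10^5 W/m

Q' = 4.13×10^5 W/m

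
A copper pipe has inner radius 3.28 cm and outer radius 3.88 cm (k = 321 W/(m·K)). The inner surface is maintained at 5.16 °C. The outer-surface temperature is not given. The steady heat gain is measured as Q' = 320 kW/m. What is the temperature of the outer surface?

Sum the resistances:
  R'_copper = ln(0.0388/0.0328)/(2πk) = 0.1680/(2π·321) = 8.329×10^-5 m·K/W
ΣR = 8.329×10^-5 m·K/W
ΔT = Q'·ΣR = 3.20×10^5 × 8.329×10^-5 = 26.65 K
Heat flows inward, so T_out = T_in + ΔT = 5.16 + 26.65 = 31.8 °C

T_out = 31.8 °C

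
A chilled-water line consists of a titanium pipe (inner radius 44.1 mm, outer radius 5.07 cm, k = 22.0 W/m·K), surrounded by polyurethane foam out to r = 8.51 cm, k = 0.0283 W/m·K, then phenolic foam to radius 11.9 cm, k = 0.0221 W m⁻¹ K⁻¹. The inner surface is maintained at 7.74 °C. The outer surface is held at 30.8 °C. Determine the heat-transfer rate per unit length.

Series thermal resistances, inner to outer:
  R'_titanium = ln(0.0507/0.0441)/(2πk) = 0.1395/(2π·22.0) = 0.001009 m·K/W
  R'_polyurethane foam = ln(0.0851/0.0507)/(2πk) = 0.5179/(2π·0.0283) = 2.913 m·K/W
  R'_phenolic foam = ln(0.119/0.0851)/(2πk) = 0.3353/(2π·0.0221) = 2.415 m·K/W
ΣR = 0.001009 + 2.913 + 2.415 = 5.329 m·K/W
Q' = ΔT/ΣR = (7.74 °C − 30.8 °C)/5.329 = -4.33 W/m
(Negative Q' ⇒ heat flows inward; heat gain = 4.33 W/m.)

Q' = 4.33 W/m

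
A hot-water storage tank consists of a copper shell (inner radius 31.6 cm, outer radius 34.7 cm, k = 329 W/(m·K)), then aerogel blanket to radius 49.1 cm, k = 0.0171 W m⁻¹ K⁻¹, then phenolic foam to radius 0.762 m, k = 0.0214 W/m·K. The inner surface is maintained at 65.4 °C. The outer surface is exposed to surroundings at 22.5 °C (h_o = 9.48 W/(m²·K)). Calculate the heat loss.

Q = 6.46 W

Resistance network (inner→outer):
  R_copper = (1/0.316 − 1/0.347)/(4πk) = 0.2827/(4π·329) = 6.838×10^-5 K/W
  R_aerogel blanket = (1/0.347 − 1/0.491)/(4πk) = 0.8452/(4π·0.0171) = 3.933 K/W
  R_phenolic foam = (1/0.491 − 1/0.762)/(4πk) = 0.7243/(4π·0.0214) = 2.693 K/W
  R_conv,out = 1/(4πr²h) = 1/(4π·0.762²·9.48) = 0.01446 K/W
ΣR = 6.838×10^-5 + 3.933 + 2.693 + 0.01446 = 6.641 K/W
Q = ΔT/ΣR = (65.4 °C − 22.5 °C)/6.641 = 6.46 W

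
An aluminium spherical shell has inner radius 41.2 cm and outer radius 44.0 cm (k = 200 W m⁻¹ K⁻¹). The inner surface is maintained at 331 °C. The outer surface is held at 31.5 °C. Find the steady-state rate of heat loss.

Q = 4πk·ΔT/(1/r₁ − 1/r₂) = 4π × 200 × 299.5 / (1/0.412 − 1/0.440) = 4.87×10^6 W

Q = 4870 kW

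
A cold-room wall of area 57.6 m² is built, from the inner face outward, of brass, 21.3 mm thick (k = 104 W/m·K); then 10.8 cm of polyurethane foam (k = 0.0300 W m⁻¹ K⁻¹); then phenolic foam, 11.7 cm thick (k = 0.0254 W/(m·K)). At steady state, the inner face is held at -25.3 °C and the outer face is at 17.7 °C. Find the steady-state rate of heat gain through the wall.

Q = 302 W

Treat each layer as a resistance in series:
  R_brass = L/(kA) = 0.0213/(104·57.6) = 3.556×10^-6 K/W
  R_polyurethane foam = L/(kA) = 0.108/(0.0300·57.6) = 0.06250 K/W
  R_phenolic foam = L/(kA) = 0.117/(0.0254·57.6) = 0.07997 K/W
ΣR = 3.556×10^-6 + 0.06250 + 0.07997 = 0.1425 K/W
Q = ΔT/ΣR = (-25.3 °C − 17.7 °C)/0.1425 = -302 W
(Negative Q ⇒ heat flows inward; heat gain = 302 W.)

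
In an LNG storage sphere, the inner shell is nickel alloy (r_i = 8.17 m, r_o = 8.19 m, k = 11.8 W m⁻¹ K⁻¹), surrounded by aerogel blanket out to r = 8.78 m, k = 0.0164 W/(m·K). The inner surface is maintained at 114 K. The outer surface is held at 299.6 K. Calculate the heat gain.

Resistance network (inner→outer):
  R_nickel alloy = (1/8.17 − 1/8.19)/(4πk) = 2.989×10^-4/(4π·11.8) = 2.016×10^-6 K/W
  R_aerogel blanket = (1/8.19 − 1/8.78)/(4πk) = 0.008205/(4π·0.0164) = 0.03981 K/W
ΣR = 2.016×10^-6 + 0.03981 = 0.03981 K/W
Q = ΔT/ΣR = (114 K − 299.6 K)/0.03981 = -4660 W
(Negative Q ⇒ heat flows inward; heat gain = 4660 W.)

Q = 4660 W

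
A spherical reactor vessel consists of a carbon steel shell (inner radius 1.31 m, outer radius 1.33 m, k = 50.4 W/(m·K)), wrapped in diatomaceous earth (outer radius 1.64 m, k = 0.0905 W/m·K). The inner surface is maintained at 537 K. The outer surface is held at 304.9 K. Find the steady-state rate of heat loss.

Q = 1860 W

Treat each layer as a resistance in series:
  R_carbon steel = (1/1.31 − 1/1.33)/(4πk) = 0.01148/(4π·50.4) = 1.812×10^-5 K/W
  R_diatomaceous earth = (1/1.33 − 1/1.64)/(4πk) = 0.1421/(4π·0.0905) = 0.1250 K/W
ΣR = 1.812×10^-5 + 0.1250 = 0.1250 K/W
Q = ΔT/ΣR = (537 K − 304.9 K)/0.1250 = 1860 W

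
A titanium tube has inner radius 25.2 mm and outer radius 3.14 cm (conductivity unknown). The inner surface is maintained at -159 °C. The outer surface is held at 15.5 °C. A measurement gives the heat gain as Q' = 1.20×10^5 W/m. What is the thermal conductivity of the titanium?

k = 24.1 W/m·K

ΣR = ΔT/Q' = |-159 − 15.5|/1.20×10^5 = 0.001454 m·K/W
ln(r₂/r₁)/(2πk) = 0.001454 ⇒ k = 0.2200/(2π·0.001454) = 24.1 W/m·K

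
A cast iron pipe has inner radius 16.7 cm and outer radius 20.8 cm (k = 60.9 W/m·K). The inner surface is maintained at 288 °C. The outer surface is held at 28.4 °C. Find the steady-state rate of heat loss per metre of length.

Q' = 2πk·ΔT/ln(r₂/r₁) = 2π × 60.9 × 259.6 / ln(0.208/0.167) = 4.52×10^5 W/m

Q' = 4.52×10^5 W/m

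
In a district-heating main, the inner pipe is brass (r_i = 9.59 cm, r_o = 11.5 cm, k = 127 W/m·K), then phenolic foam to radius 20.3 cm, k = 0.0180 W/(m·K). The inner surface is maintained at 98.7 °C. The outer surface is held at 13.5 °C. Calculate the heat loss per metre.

Resistance network (inner→outer):
  R'_brass = ln(0.115/0.0959)/(2πk) = 0.1816/(2π·127) = 2.276×10^-4 m·K/W
  R'_phenolic foam = ln(0.203/0.115)/(2πk) = 0.5683/(2π·0.0180) = 5.025 m·K/W
ΣR = 2.276×10^-4 + 5.025 = 5.025 m·K/W
Q' = ΔT/ΣR = (98.7 °C − 13.5 °C)/5.025 = 17.0 W/m

Q' = 17.0 W/m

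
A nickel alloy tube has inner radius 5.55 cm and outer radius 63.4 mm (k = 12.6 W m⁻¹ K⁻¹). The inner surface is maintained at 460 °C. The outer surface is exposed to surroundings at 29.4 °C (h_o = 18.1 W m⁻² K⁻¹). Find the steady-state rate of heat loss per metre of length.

Series thermal resistances, inner to outer:
  R'_nickel alloy = ln(0.0634/0.0555)/(2πk) = 0.1331/(2π·12.6) = 0.001681 m·K/W
  R'_conv,out = 1/(2πr h) = 1/(2π·0.0634·18.1) = 0.1387 m·K/W
ΣR = 0.001681 + 0.1387 = 0.1404 m·K/W
Q' = ΔT/ΣR = (460 °C − 29.4 °C)/0.1404 = 3070 W/m

Q' = 3.07 kW/m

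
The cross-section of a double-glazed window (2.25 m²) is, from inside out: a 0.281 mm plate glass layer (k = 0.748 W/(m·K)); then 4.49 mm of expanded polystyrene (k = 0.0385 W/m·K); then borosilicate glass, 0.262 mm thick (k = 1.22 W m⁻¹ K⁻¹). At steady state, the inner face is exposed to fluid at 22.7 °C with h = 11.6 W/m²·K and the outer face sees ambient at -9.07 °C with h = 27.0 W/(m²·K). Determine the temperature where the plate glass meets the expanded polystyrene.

T = 11.3 °C

Resistance network (inner→outer):
  R_conv,in = 1/(hA) = 1/(11.6·2.25) = 0.03831 K/W
  R_plate glass = L/(kA) = 2.81×10^-4/(0.748·2.25) = 1.670×10^-4 K/W
  R_expanded polystyrene = L/(kA) = 0.00449/(0.0385·2.25) = 0.05183 K/W
  R_borosilicate glass = L/(kA) = 2.62×10^-4/(1.22·2.25) = 9.545×10^-5 K/W
  R_conv,out = 1/(hA) = 1/(27.0·2.25) = 0.01646 K/W
ΣR = 0.03831 + 1.670×10^-4 + 0.05183 + 9.545×10^-5 + 0.01646 = 0.1069 K/W
Q = ΔT/ΣR = (22.7 °C − -9.07 °C)/0.1069 = 297.2 W
From the inner boundary to the plate glass/expanded polystyrene interface, ΣR_partial = 0.03848 K/W.
T_interface = T_in − Q·ΣR_partial = 22.7 °C − (297.2)(0.03848) = 11.3 °C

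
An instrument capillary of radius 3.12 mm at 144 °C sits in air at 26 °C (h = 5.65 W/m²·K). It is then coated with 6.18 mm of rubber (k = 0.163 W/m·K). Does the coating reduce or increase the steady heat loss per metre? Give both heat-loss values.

Critical radius for a cylinder: r_cr = k/h = 0.0288 m = 2.88 cm.
Outer radius after coating: r₂ = 0.00312 + 0.00618 = 0.00930 m.
Since r₁ < r_cr and r₂ ≤ r_cr, the coating moves toward the maximum at r_cr — heat loss rises.
Bare: R = 1/(2πr₁h) = 9.029 m·K/W; Q = 118/9.029 = 13.1 W/m.
Coated: R = R_cond + R_conv = 4.095 m·K/W; Q = 118/4.095 = 28.8 W/m.

increases: 13.1 → 28.8 W/m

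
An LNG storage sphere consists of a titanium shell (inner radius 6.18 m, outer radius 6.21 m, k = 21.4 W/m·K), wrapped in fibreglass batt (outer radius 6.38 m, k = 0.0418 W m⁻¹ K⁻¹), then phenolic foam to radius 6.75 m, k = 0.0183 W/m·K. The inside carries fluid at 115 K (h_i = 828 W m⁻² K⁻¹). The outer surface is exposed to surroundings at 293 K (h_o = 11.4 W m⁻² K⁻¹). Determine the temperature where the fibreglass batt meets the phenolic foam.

Series thermal resistances, inner to outer:
  R_conv,in = 1/(4πr²h) = 1/(4π·6.18²·828) = 2.516×10^-6 K/W
  R_titanium = (1/6.18 − 1/6.21)/(4πk) = 7.817×10^-4/(4π·21.4) = 2.907×10^-6 K/W
  R_fibreglass batt = (1/6.21 − 1/6.38)/(4πk) = 0.004291/(4π·0.0418) = 0.008169 K/W
  R_phenolic foam = (1/6.38 − 1/6.75)/(4πk) = 0.008592/(4π·0.0183) = 0.03736 K/W
  R_conv,out = 1/(4πr²h) = 1/(4π·6.75²·11.4) = 1.532×10^-4 K/W
ΣR = 2.516×10^-6 + 2.907×10^-6 + 0.008169 + 0.03736 + 1.532×10^-4 = 0.04569 K/W
Q = ΔT/ΣR = (115 K − 293 K)/0.04569 = -3896 W
From the inner boundary to the fibreglass batt/phenolic foam interface, ΣR_partial = 0.008174 K/W.
T_interface = T_in − Q·ΣR_partial = 115 K − (-3896)(0.008174) = 147 K

T = 147 K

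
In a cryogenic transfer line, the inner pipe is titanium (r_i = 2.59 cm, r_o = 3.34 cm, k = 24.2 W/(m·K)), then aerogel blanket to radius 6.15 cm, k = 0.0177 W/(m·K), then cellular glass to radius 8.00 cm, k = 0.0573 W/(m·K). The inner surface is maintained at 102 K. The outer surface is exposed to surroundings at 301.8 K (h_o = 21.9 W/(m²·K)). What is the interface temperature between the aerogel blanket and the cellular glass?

Resistance network (inner→outer):
  R'_titanium = ln(0.0334/0.0259)/(2πk) = 0.2543/(2π·24.2) = 0.001673 m·K/W
  R'_aerogel blanket = ln(0.0615/0.0334)/(2πk) = 0.6105/(2π·0.0177) = 5.489 m·K/W
  R'_cellular glass = ln(0.0800/0.0615)/(2πk) = 0.2630/(2π·0.0573) = 0.7305 m·K/W
  R'_conv,out = 1/(2πr h) = 1/(2π·0.0800·21.9) = 0.09084 m·K/W
ΣR = 0.001673 + 5.489 + 0.7305 + 0.09084 = 6.312 m·K/W
Q' = ΔT/ΣR = (102 K − 301.8 K)/6.312 = -31.65 W/m
From the inner boundary to the aerogel blanket/cellular glass interface, ΣR_partial = 5.491 m·K/W.
T_interface = T_in − Q'·ΣR_partial = 102 K − (-31.65)(5.491) = 275.8 K

T = 275.8 K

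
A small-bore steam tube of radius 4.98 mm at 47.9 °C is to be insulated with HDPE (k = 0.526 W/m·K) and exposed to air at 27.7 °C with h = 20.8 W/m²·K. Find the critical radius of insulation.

For a cylinder, r_cr = k_ins/h = 0.526/20.8 = 0.0253 m = 2.53 cm

r_cr = 2.53 cm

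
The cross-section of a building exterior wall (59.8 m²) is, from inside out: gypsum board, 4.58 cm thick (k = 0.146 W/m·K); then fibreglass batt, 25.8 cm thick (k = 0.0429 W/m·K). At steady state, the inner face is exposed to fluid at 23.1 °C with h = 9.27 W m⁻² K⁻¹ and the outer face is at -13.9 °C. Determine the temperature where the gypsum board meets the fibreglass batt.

T = 20.7 °C

Treat each layer as a resistance in series:
  R_conv,in = 1/(hA) = 1/(9.27·59.8) = 0.001804 K/W
  R_gypsum board = L/(kA) = 0.0458/(0.146·59.8) = 0.005246 K/W
  R_fibreglass batt = L/(kA) = 0.258/(0.0429·59.8) = 0.1006 K/W
ΣR = 0.001804 + 0.005246 + 0.1006 = 0.1076 K/W
Q = ΔT/ΣR = (23.1 °C − -13.9 °C)/0.1076 = 343.9 W
From the inner boundary to the gypsum board/fibreglass batt interface, ΣR_partial = 0.007050 K/W.
T_interface = T_in − Q·ΣR_partial = 23.1 °C − (343.9)(0.007050) = 20.7 °C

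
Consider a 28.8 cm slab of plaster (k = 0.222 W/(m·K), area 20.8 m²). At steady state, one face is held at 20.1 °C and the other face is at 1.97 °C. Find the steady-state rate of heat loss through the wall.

Q = kA·ΔT/L = 0.222 × 20.8 × |20.1 °C − 1.97 °C| / 0.288 = 291 W

Q = 291 W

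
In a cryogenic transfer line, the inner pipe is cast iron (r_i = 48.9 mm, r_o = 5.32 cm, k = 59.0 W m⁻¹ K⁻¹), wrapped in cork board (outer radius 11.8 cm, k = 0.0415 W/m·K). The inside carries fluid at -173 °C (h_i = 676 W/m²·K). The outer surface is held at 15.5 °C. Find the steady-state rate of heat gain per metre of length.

Q' = 61.6 W/m

Series thermal resistances, inner to outer:
  R'_conv,in = 1/(2πr h) = 1/(2π·0.0489·676) = 0.004815 m·K/W
  R'_cast iron = ln(0.0532/0.0489)/(2πk) = 0.08428/(2π·59.0) = 2.274×10^-4 m·K/W
  R'_cork board = ln(0.118/0.0532)/(2πk) = 0.7966/(2π·0.0415) = 3.055 m·K/W
ΣR = 0.004815 + 2.274×10^-4 + 3.055 = 3.060 m·K/W
Q' = ΔT/ΣR = (-173 °C − 15.5 °C)/3.060 = -61.6 W/m
(Negative Q' ⇒ heat flows inward; heat gain = 61.6 W/m.)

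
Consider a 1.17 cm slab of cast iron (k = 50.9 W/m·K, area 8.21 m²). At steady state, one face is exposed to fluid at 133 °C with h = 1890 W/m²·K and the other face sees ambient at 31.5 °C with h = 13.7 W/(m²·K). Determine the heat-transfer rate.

Series thermal resistances, inner to outer:
  R_conv,in = 1/(hA) = 1/(1890·8.21) = 6.445×10^-5 K/W
  R_cast iron = L/(kA) = 0.0117/(50.9·8.21) = 2.800×10^-5 K/W
  R_conv,out = 1/(hA) = 1/(13.7·8.21) = 0.008891 K/W
ΣR = 6.445×10^-5 + 2.800×10^-5 + 0.008891 = 0.008983 K/W
Q = ΔT/ΣR = (133 °C − 31.5 °C)/0.008983 = 11300 W

Q = 11.3 kW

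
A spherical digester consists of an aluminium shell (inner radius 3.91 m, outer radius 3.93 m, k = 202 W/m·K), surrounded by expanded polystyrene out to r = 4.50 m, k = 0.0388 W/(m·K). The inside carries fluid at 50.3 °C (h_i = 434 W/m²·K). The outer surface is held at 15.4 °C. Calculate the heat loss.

Series thermal resistances, inner to outer:
  R_conv,in = 1/(4πr²h) = 1/(4π·3.91²·434) = 1.199×10^-5 K/W
  R_aluminium = (1/3.91 − 1/3.93)/(4πk) = 0.001302/(4π·202) = 5.127×10^-7 K/W
  R_expanded polystyrene = (1/3.93 − 1/4.50)/(4πk) = 0.03223/(4π·0.0388) = 0.06610 K/W
ΣR = 1.199×10^-5 + 5.127×10^-7 + 0.06610 = 0.06611 K/W
Q = ΔT/ΣR = (50.3 °C − 15.4 °C)/0.06611 = 528 W

Q = 528 W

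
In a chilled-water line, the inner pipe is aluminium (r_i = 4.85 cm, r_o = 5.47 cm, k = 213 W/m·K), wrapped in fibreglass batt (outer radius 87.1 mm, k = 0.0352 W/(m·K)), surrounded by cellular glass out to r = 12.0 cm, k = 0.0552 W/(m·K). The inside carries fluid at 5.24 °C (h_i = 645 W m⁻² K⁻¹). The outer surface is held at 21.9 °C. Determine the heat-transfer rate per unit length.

Q' = 5.49 W/m

Resistance network (inner→outer):
  R'_conv,in = 1/(2πr h) = 1/(2π·0.0485·645) = 0.005088 m·K/W
  R'_aluminium = ln(0.0547/0.0485)/(2πk) = 0.1203/(2π·213) = 8.989×10^-5 m·K/W
  R'_fibreglass batt = ln(0.0871/0.0547)/(2πk) = 0.4652/(2π·0.0352) = 2.103 m·K/W
  R'_cellular glass = ln(0.120/0.0871)/(2πk) = 0.3204/(2π·0.0552) = 0.9239 m·K/W
ΣR = 0.005088 + 8.989×10^-5 + 2.103 + 0.9239 = 3.032 m·K/W
Q' = ΔT/ΣR = (5.24 °C − 21.9 °C)/3.032 = -5.49 W/m
(Negative Q' ⇒ heat flows inward; heat gain = 5.49 W/m.)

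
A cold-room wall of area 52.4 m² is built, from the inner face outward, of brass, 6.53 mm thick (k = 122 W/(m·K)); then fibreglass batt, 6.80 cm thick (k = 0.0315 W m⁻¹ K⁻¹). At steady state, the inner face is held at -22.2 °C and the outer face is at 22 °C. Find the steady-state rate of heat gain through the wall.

Q = 1070 W

Treat each layer as a resistance in series:
  R_brass = L/(kA) = 0.00653/(122·52.4) = 1.021×10^-6 K/W
  R_fibreglass batt = L/(kA) = 0.0680/(0.0315·52.4) = 0.04120 K/W
ΣR = 1.021×10^-6 + 0.04120 = 0.04120 K/W
Q = ΔT/ΣR = (-22.2 °C − 22 °C)/0.04120 = -1070 W
(Negative Q ⇒ heat flows inward; heat gain = 1070 W.)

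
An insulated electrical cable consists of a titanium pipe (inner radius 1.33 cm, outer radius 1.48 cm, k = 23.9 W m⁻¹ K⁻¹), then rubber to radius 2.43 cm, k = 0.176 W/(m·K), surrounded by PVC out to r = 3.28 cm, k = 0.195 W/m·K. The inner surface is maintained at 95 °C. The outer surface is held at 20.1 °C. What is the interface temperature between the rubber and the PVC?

T = 46.5 °C

Resistance network (inner→outer):
  R'_titanium = ln(0.0148/0.0133)/(2πk) = 0.1069/(2π·23.9) = 7.116×10^-4 m·K/W
  R'_rubber = ln(0.0243/0.0148)/(2πk) = 0.4958/(2π·0.176) = 0.4484 m·K/W
  R'_PVC = ln(0.0328/0.0243)/(2πk) = 0.3000/(2π·0.195) = 0.2448 m·K/W
ΣR = 7.116×10^-4 + 0.4484 + 0.2448 = 0.6939 m·K/W
Q' = ΔT/ΣR = (95 °C − 20.1 °C)/0.6939 = 107.9 W/m
From the inner boundary to the rubber/PVC interface, ΣR_partial = 0.4491 m·K/W.
T_interface = T_in − Q'·ΣR_partial = 95 °C − (107.9)(0.4491) = 46.5 °C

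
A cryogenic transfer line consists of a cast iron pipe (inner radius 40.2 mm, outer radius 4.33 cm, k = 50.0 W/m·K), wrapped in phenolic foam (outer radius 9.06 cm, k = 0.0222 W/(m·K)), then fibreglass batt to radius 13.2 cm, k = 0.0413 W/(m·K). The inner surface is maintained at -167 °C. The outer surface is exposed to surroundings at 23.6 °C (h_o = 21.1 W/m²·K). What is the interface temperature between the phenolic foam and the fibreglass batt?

Resistance network (inner→outer):
  R'_cast iron = ln(0.0433/0.0402)/(2πk) = 0.07429/(2π·50.0) = 2.365×10^-4 m·K/W
  R'_phenolic foam = ln(0.0906/0.0433)/(2πk) = 0.7383/(2π·0.0222) = 5.293 m·K/W
  R'_fibreglass batt = ln(0.132/0.0906)/(2πk) = 0.3763/(2π·0.0413) = 1.450 m·K/W
  R'_conv,out = 1/(2πr h) = 1/(2π·0.132·21.1) = 0.05714 m·K/W
ΣR = 2.365×10^-4 + 5.293 + 1.450 + 0.05714 = 6.800 m·K/W
Q' = ΔT/ΣR = (-167 °C − 23.6 °C)/6.800 = -28.03 W/m
From the inner boundary to the phenolic foam/fibreglass batt interface, ΣR_partial = 5.293 m·K/W.
T_interface = T_in − Q'·ΣR_partial = -167 °C − (-28.03)(5.293) = -18.6 °C

T = -18.6 °C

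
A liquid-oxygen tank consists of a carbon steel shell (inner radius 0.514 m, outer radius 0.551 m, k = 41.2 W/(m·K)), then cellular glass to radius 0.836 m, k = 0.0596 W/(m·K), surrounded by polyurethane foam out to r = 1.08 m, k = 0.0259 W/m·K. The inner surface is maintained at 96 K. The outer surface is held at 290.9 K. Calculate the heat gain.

Series thermal resistances, inner to outer:
  R_carbon steel = (1/0.514 − 1/0.551)/(4πk) = 0.1306/(4π·41.2) = 2.523×10^-4 K/W
  R_cellular glass = (1/0.551 − 1/0.836)/(4πk) = 0.6187/(4π·0.0596) = 0.8261 K/W
  R_polyurethane foam = (1/0.836 − 1/1.08)/(4πk) = 0.2702/(4π·0.0259) = 0.8303 K/W
ΣR = 2.523×10^-4 + 0.8261 + 0.8303 = 1.657 K/W
Q = ΔT/ΣR = (96 K − 290.9 K)/1.657 = -118 W
(Negative Q ⇒ heat flows inward; heat gain = 118 W.)

Q = 118 W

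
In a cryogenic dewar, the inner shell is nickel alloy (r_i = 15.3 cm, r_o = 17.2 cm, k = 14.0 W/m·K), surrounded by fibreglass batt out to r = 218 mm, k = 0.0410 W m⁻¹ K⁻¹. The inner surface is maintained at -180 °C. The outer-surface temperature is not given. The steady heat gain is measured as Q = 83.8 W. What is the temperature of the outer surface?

Series resistances:
  R_nickel alloy = (1/0.153 − 1/0.172)/(4πk) = 0.7220/(4π·14.0) = 0.004104 K/W
  R_fibreglass batt = (1/0.172 − 1/0.218)/(4πk) = 1.227/(4π·0.0410) = 2.381 K/W
ΣR = 2.385 K/W
ΔT = Q·ΣR = 83.8 × 2.385 = 199.9 K
Heat flows inward, so T_out = T_in + ΔT = -180 + 199.9 = 19.9 °C

T_out = 19.9 °C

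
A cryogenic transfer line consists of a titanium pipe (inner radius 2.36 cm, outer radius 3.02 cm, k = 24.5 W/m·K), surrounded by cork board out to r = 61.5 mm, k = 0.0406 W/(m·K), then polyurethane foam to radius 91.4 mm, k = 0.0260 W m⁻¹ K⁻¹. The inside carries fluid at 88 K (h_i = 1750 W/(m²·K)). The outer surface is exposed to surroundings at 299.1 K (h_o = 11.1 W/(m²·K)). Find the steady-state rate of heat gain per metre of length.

Treat each layer as a resistance in series:
  R'_conv,in = 1/(2πr h) = 1/(2π·0.0236·1750) = 0.003854 m·K/W
  R'_titanium = ln(0.0302/0.0236)/(2πk) = 0.2466/(2π·24.5) = 0.001602 m·K/W
  R'_cork board = ln(0.0615/0.0302)/(2πk) = 0.7112/(2π·0.0406) = 2.788 m·K/W
  R'_polyurethane foam = ln(0.0914/0.0615)/(2πk) = 0.3962/(2π·0.0260) = 2.425 m·K/W
  R'_conv,out = 1/(2πr h) = 1/(2π·0.0914·11.1) = 0.1569 m·K/W
ΣR = 0.003854 + 0.001602 + 2.788 + 2.425 + 0.1569 = 5.375 m·K/W
Q' = ΔT/ΣR = (88 K − 299.1 K)/5.375 = -39.3 W/m
(Negative Q' ⇒ heat flows inward; heat gain = 39.3 W/m.)

Q' = 39.3 W/m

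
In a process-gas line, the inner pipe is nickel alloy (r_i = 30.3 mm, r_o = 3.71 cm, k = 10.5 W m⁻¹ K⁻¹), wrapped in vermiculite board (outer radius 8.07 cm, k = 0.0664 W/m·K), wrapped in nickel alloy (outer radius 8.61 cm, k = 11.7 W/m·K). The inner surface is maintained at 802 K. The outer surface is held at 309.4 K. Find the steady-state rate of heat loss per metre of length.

Q' = 264 W/m

Series thermal resistances, inner to outer:
  R'_nickel alloy = ln(0.0371/0.0303)/(2πk) = 0.2025/(2π·10.5) = 0.003069 m·K/W
  R'_vermiculite board = ln(0.0807/0.0371)/(2πk) = 0.7771/(2π·0.0664) = 1.863 m·K/W
  R'_nickel alloy = ln(0.0861/0.0807)/(2πk) = 0.06477/(2π·11.7) = 8.811×10^-4 m·K/W
ΣR = 0.003069 + 1.863 + 8.811×10^-4 = 1.867 m·K/W
Q' = ΔT/ΣR = (802 K − 309.4 K)/1.867 = 264 W/m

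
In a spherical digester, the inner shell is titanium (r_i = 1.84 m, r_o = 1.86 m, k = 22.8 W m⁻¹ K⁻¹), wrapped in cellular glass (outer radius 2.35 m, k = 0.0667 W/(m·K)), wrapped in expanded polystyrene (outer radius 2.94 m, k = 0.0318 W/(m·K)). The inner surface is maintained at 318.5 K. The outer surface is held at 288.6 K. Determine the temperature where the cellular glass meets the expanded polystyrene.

Resistance network (inner→outer):
  R_titanium = (1/1.84 − 1/1.86)/(4πk) = 0.005844/(4π·22.8) = 2.040×10^-5 K/W
  R_cellular glass = (1/1.86 − 1/2.35)/(4πk) = 0.1121/(4π·0.0667) = 0.1337 K/W
  R_expanded polystyrene = (1/2.35 − 1/2.94)/(4πk) = 0.08540/(4π·0.0318) = 0.2137 K/W
ΣR = 2.040×10^-5 + 0.1337 + 0.2137 = 0.3474 K/W
Q = ΔT/ΣR = (318.5 K − 288.6 K)/0.3474 = 86.07 W
From the inner boundary to the cellular glass/expanded polystyrene interface, ΣR_partial = 0.1337 K/W.
T_interface = T_in − Q·ΣR_partial = 318.5 K − (86.07)(0.1337) = 307.0 K

T = 307.0 K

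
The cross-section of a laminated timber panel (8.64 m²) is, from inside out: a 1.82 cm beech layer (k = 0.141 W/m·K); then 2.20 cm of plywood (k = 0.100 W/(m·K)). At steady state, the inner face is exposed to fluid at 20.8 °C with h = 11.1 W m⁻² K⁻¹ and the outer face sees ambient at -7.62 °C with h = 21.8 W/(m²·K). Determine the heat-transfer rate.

Resistance network (inner→outer):
  R_conv,in = 1/(hA) = 1/(11.1·8.64) = 0.01043 K/W
  R_beech = L/(kA) = 0.0182/(0.141·8.64) = 0.01494 K/W
  R_plywood = L/(kA) = 0.0220/(0.100·8.64) = 0.02546 K/W
  R_conv,out = 1/(hA) = 1/(21.8·8.64) = 0.005309 K/W
ΣR = 0.01043 + 0.01494 + 0.02546 + 0.005309 = 0.05614 K/W
Q = ΔT/ΣR = (20.8 °C − -7.62 °C)/0.05614 = 506 W

Q = 506 W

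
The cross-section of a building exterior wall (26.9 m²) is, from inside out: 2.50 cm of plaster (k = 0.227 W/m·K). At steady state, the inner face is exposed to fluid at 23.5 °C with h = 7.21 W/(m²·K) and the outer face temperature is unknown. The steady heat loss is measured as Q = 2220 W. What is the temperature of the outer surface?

Sum the resistances:
  R_conv,in = 1/(hA) = 1/(7.21·26.9) = 0.005156 K/W
  R_plaster = L/(kA) = 0.0250/(0.227·26.9) = 0.004094 K/W
ΣR = 0.009250 K/W
ΔT = Q·ΣR = 2220 × 0.009250 = 20.54 K
Heat flows outward, so T_out = T_in − ΔT = 23.5 − 20.54 = 2.96 °C

T_out = 2.96 °C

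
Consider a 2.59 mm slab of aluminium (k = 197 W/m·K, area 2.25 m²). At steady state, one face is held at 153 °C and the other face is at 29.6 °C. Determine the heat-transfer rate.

Q = kA·ΔT/L = 197 × 2.25 × |153 °C − 29.6 °C| / 0.00259 = 2.11×10^7 W

Q = 21100 kW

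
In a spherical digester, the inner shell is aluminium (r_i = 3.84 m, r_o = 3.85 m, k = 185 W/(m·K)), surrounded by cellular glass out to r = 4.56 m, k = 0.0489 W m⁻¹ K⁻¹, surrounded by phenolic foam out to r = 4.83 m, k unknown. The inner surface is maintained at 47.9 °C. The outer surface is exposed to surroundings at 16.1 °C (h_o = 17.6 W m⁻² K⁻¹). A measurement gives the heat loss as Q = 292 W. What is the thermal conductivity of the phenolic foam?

ΣR = ΔT/Q = |47.9 − 16.1|/292 = 0.1089 K/W
Known resistances:
  R_aluminium = (1/3.84 − 1/3.85)/(4πk) = 6.764×10^-4/(4π·185) = 2.910×10^-7 K/W
  R_cellular glass = (1/3.85 − 1/4.56)/(4πk) = 0.04044/(4π·0.0489) = 0.06581 K/W
  R_conv,out = 1/(4πr²h) = 1/(4π·4.83²·17.6) = 1.938×10^-4 K/W
R_phenolic foam = ΣR − ΣR_known = 0.1089 − 0.06600 = 0.04290 K/W
(1/r₁−1/r₂)/(4πk) = 0.04290 ⇒ k = 0.01226/(4π·0.04290) = 0.0227 W/m·K

k = 0.0227 W/m·K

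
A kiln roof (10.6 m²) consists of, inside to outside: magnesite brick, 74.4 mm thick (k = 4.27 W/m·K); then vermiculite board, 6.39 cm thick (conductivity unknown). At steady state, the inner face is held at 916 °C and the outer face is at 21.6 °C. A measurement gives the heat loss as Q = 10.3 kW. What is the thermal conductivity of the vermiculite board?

ΣR = ΔT/Q = |916 − 21.6|/10300 = 0.08683 K/W
Known resistances:
  R_magnesite brick = L/(kA) = 0.0744/(4.27·10.6) = 0.001644 K/W
R_vermiculite board = ΣR − ΣR_known = 0.08683 − 0.001644 = 0.08519 K/W
L/(kA) = 0.08519 ⇒ k = 0.0639/(0.08519·10.6) = 0.0708 W/m·K

k = 0.0708 W/m·K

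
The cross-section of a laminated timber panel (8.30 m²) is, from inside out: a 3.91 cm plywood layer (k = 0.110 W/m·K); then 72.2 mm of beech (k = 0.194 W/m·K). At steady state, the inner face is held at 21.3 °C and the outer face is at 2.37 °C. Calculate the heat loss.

Series thermal resistances, inner to outer:
  R_plywood = L/(kA) = 0.0391/(0.110·8.30) = 0.04283 K/W
  R_beech = L/(kA) = 0.0722/(0.194·8.30) = 0.04484 K/W
ΣR = 0.04283 + 0.04484 = 0.08767 K/W
Q = ΔT/ΣR = (21.3 °C − 2.37 °C)/0.08767 = 216 W

Q = 216 W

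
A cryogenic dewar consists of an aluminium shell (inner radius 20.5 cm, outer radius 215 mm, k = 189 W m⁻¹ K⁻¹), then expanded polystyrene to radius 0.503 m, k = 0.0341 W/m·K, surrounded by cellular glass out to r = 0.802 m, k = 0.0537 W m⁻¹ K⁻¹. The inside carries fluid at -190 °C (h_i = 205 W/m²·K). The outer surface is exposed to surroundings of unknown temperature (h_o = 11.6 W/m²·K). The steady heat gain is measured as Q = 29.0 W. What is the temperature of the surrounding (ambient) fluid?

T_out = 22.7 °C

Sum the resistances:
  R_conv,in = 1/(4πr²h) = 1/(4π·0.205²·205) = 0.009237 K/W
  R_aluminium = (1/0.205 − 1/0.215)/(4πk) = 0.2269/(4π·189) = 9.553×10^-5 K/W
  R_expanded polystyrene = (1/0.215 − 1/0.503)/(4πk) = 2.663/(4π·0.0341) = 6.215 K/W
  R_cellular glass = (1/0.503 − 1/0.802)/(4πk) = 0.7412/(4π·0.0537) = 1.098 K/W
  R_conv,out = 1/(4πr²h) = 1/(4π·0.802²·11.6) = 0.01067 K/W
ΣR = 7.333 K/W
ΔT = Q·ΣR = 29.0 × 7.333 = 212.7 K
Heat flows inward, so T_out = T_in + ΔT = -190 + 212.7 = 22.7 °C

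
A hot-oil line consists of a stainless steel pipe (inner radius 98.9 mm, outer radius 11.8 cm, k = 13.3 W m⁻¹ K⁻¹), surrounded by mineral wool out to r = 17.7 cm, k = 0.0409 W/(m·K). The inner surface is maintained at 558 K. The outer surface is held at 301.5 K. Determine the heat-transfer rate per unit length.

Series thermal resistances, inner to outer:
  R'_stainless steel = ln(0.118/0.0989)/(2πk) = 0.1766/(2π·13.3) = 0.002113 m·K/W
  R'_mineral wool = ln(0.177/0.118)/(2πk) = 0.4055/(2π·0.0409) = 1.578 m·K/W
ΣR = 0.002113 + 1.578 = 1.580 m·K/W
Q' = ΔT/ΣR = (558 K − 301.5 K)/1.580 = 162 W/m

Q' = 162 W/m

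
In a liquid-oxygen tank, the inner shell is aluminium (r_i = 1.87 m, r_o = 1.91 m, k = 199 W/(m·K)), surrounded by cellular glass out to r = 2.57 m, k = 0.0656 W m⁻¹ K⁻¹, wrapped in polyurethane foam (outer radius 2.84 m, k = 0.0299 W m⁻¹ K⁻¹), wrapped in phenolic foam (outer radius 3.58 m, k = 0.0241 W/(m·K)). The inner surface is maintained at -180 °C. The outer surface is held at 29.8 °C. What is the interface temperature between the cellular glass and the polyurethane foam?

T = -112 °C

Series thermal resistances, inner to outer:
  R_aluminium = (1/1.87 − 1/1.91)/(4πk) = 0.01120/(4π·199) = 4.478×10^-6 K/W
  R_cellular glass = (1/1.91 − 1/2.57)/(4πk) = 0.1345/(4π·0.0656) = 0.1631 K/W
  R_polyurethane foam = (1/2.57 − 1/2.84)/(4πk) = 0.03699/(4π·0.0299) = 0.09845 K/W
  R_phenolic foam = (1/2.84 − 1/3.58)/(4πk) = 0.07278/(4π·0.0241) = 0.2403 K/W
ΣR = 4.478×10^-6 + 0.1631 + 0.09845 + 0.2403 = 0.5019 K/W
Q = ΔT/ΣR = (-180 °C − 29.8 °C)/0.5019 = -418.0 W
From the inner boundary to the cellular glass/polyurethane foam interface, ΣR_partial = 0.1631 K/W.
T_interface = T_in − Q·ΣR_partial = -180 °C − (-418.0)(0.1631) = -112 °C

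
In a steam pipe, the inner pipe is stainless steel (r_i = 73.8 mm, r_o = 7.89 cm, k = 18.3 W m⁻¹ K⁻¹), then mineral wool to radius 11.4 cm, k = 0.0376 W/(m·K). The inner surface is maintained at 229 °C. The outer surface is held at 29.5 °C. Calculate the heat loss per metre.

Q' = 128 W/m

Series thermal resistances, inner to outer:
  R'_stainless steel = ln(0.0789/0.0738)/(2πk) = 0.06682/(2π·18.3) = 5.812×10^-4 m·K/W
  R'_mineral wool = ln(0.114/0.0789)/(2πk) = 0.3680/(2π·0.0376) = 1.558 m·K/W
ΣR = 5.812×10^-4 + 1.558 = 1.559 m·K/W
Q' = ΔT/ΣR = (229 °C − 29.5 °C)/1.559 = 128 W/m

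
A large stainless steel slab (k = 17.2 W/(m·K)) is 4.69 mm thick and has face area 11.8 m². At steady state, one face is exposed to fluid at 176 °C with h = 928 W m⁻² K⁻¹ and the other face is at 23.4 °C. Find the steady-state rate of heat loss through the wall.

Q = 1330 kW

Series thermal resistances, inner to outer:
  R_conv,in = 1/(hA) = 1/(928·11.8) = 9.132×10^-5 K/W
  R_stainless steel = L/(kA) = 0.00469/(17.2·11.8) = 2.311×10^-5 K/W
ΣR = 9.132×10^-5 + 2.311×10^-5 = 1.144×10^-4 K/W
Q = ΔT/ΣR = (176 °C − 23.4 °C)/1.144×10^-4 = 1.33×10^6 W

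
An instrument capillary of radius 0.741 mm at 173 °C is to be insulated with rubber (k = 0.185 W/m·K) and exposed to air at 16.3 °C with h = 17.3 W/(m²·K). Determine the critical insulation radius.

r_cr = 1.07 cm

For a cylinder, r_cr = k_ins/h = 0.185/17.3 = 0.0107 m = 1.07 cm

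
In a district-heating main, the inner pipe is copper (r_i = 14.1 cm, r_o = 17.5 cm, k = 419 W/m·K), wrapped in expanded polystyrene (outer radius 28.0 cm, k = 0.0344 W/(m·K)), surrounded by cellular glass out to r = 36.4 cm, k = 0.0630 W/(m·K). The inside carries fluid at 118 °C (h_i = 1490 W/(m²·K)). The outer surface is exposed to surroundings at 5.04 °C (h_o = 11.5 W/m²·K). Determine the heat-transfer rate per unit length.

Q' = 39.3 W/m

Treat each layer as a resistance in series:
  R'_conv,in = 1/(2πr h) = 1/(2π·0.141·1490) = 7.576×10^-4 m·K/W
  R'_copper = ln(0.175/0.141)/(2πk) = 0.2160/(2π·419) = 8.206×10^-5 m·K/W
  R'_expanded polystyrene = ln(0.280/0.175)/(2πk) = 0.4700/(2π·0.0344) = 2.175 m·K/W
  R'_cellular glass = ln(0.364/0.280)/(2πk) = 0.2624/(2π·0.0630) = 0.6628 m·K/W
  R'_conv,out = 1/(2πr h) = 1/(2π·0.364·11.5) = 0.03802 m·K/W
ΣR = 7.576×10^-4 + 8.206×10^-5 + 2.175 + 0.6628 + 0.03802 = 2.877 m·K/W
Q' = ΔT/ΣR = (118 °C − 5.04 °C)/2.877 = 39.3 W/m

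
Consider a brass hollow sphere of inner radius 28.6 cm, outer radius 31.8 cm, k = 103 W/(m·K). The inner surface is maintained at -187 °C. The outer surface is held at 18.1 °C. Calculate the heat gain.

Q = 754 kW

Q = 4πk·ΔT/(1/r₁ − 1/r₂) = 4π × 103 × 205.1 / (1/0.286 − 1/0.318) = 7.54×10^5 W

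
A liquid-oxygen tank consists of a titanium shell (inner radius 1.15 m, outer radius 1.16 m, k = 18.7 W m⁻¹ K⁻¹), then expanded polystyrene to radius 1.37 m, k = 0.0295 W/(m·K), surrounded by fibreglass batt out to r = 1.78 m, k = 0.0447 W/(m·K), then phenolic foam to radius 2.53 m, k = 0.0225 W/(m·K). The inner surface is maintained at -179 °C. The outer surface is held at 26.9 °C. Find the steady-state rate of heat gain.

Resistance network (inner→outer):
  R_titanium = (1/1.15 − 1/1.16)/(4πk) = 0.007496/(4π·18.7) = 3.190×10^-5 K/W
  R_expanded polystyrene = (1/1.16 − 1/1.37)/(4πk) = 0.1321/(4π·0.0295) = 0.3565 K/W
  R_fibreglass batt = (1/1.37 − 1/1.78)/(4πk) = 0.1681/(4π·0.0447) = 0.2993 K/W
  R_phenolic foam = (1/1.78 − 1/2.53)/(4πk) = 0.1665/(4π·0.0225) = 0.5890 K/W
ΣR = 3.190×10^-5 + 0.3565 + 0.2993 + 0.5890 = 1.245 K/W
Q = ΔT/ΣR = (-179 °C − 26.9 °C)/1.245 = -165 W
(Negative Q ⇒ heat flows inward; heat gain = 165 W.)

Q = 165 W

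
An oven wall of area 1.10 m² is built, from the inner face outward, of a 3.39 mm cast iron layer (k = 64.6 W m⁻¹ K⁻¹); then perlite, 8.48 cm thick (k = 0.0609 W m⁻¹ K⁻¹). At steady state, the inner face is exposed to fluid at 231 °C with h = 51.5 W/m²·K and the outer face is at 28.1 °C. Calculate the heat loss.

Q = 158 W

Resistance network (inner→outer):
  R_conv,in = 1/(hA) = 1/(51.5·1.10) = 0.01765 K/W
  R_cast iron = L/(kA) = 0.00339/(64.6·1.10) = 4.771×10^-5 K/W
  R_perlite = L/(kA) = 0.0848/(0.0609·1.10) = 1.266 K/W
ΣR = 0.01765 + 4.771×10^-5 + 1.266 = 1.284 K/W
Q = ΔT/ΣR = (231 °C − 28.1 °C)/1.284 = 158 W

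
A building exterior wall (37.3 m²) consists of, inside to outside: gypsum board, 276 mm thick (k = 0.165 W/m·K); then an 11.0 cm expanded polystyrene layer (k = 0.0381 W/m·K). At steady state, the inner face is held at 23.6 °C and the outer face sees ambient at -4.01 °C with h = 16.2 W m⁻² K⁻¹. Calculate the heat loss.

Q = 223 W

Resistance network (inner→outer):
  R_gypsum board = L/(kA) = 0.276/(0.165·37.3) = 0.04485 K/W
  R_expanded polystyrene = L/(kA) = 0.110/(0.0381·37.3) = 0.07740 K/W
  R_conv,out = 1/(hA) = 1/(16.2·37.3) = 0.001655 K/W
ΣR = 0.04485 + 0.07740 + 0.001655 = 0.1239 K/W
Q = ΔT/ΣR = (23.6 °C − -4.01 °C)/0.1239 = 223 W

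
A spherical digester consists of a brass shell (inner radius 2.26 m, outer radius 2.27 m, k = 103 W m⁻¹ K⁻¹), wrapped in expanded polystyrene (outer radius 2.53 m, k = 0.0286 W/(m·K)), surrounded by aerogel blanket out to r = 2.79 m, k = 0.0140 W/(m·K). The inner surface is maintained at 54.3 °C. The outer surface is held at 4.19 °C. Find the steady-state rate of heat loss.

Resistance network (inner→outer):
  R_brass = (1/2.26 − 1/2.27)/(4πk) = 0.001949/(4π·103) = 1.506×10^-6 K/W
  R_expanded polystyrene = (1/2.27 − 1/2.53)/(4πk) = 0.04527/(4π·0.0286) = 0.1260 K/W
  R_aerogel blanket = (1/2.53 − 1/2.79)/(4πk) = 0.03683/(4π·0.0140) = 0.2094 K/W
ΣR = 1.506×10^-6 + 0.1260 + 0.2094 = 0.3354 K/W
Q = ΔT/ΣR = (54.3 °C − 4.19 °C)/0.3354 = 149 W

Q = 149 W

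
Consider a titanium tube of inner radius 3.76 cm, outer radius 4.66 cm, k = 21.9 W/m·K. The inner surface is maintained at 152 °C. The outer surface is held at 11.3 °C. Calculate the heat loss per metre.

Q' = 90.2 kW/m

Q' = 2πk·ΔT/ln(r₂/r₁) = 2π × 21.9 × 140.7 / ln(0.0466/0.0376) = 90200 W/m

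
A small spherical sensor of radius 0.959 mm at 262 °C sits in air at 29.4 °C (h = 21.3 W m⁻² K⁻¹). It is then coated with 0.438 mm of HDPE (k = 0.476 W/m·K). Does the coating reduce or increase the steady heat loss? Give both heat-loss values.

increases: 0.0573 → 0.118 W

Critical radius for a sphere: r_cr = 2k/h = 0.0447 m = 4.47 cm.
Outer radius after coating: r₂ = 9.59×10^-4 + 4.38×10^-4 = 0.001397 m.
Since r₁ < r_cr and r₂ ≤ r_cr, the coating moves toward the maximum at r_cr — heat loss rises.
Bare: R = 1/(4πr₁²h) = 4062 K/W; Q = 232.6/4062 = 0.0573 W.
Coated: R = R_cond + R_conv = 1969 K/W; Q = 232.6/1969 = 0.118 W.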